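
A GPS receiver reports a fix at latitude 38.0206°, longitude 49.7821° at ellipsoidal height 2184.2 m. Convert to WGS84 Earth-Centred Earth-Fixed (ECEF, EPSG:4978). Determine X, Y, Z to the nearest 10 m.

X 3249620 m, Y 3842970 m, Z 3908590 m

WGS84: a = 6378137 m, e² = 0.006694380; N(φ) = a/√(1−e²sin²φ) = 6386251.952 m.
X = (N+h)·cosφ·cosλ = 3249622.744 m; Y = (N+h)·cosφ·sinλ = 3842973.281 m; Z = (N(1−e²)+h)·sinφ = 3908590.873 m.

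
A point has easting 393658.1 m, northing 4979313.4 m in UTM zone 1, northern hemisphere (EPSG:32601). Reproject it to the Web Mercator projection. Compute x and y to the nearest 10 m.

Unproject from UTM 1N (λ₀ = -177°) → φ = 44.95930026°, λ = -178.34830001°.
Web Mercator (R = 6378137 m): x = -19853641.941 m, y = 5615116.419 m.

x -19853640 m, y 5615120 m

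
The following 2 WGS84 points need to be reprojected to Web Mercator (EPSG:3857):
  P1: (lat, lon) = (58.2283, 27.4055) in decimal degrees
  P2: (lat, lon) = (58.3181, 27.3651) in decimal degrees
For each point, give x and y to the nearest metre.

P1: x 3050766 m, y 8015430 m; P2: x 3046269 m, y 8034439 m

Web Mercator: x = R·λ, y = R·ln tan(π/4+φ/2), R = 6378137 m.
P1 (58.2283°, 27.4055°) → (3050766.305, 8015429.926) m.
P2 (58.3181°, 27.3651°) → (3046268.998, 8034439.386) m.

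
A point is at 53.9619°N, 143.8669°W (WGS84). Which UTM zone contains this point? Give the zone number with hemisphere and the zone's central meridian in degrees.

UTM zone = ⌊(λ + 180)/6⌋ + 1; -143.8669° ∈ [-144°, -138°) → zone 7.
Hemisphere: N (φ ≥ 0).
Central meridian λ₀ = 6×7 − 183 = -141°.

Zone 7N, central meridian -141°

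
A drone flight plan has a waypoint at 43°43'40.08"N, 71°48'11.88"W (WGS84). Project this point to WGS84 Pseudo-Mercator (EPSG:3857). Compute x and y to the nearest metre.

Web Mercator is spherical with R = a = 6378137 m.
x = R·λ = 6378137 × -1.253203999 = -7993106.793 m.
y = R·ln tan(π/4 + φ/2) = 6378137 × 0.850313310 = 5423414.781 m.

x -7993107 m, y 5423415 m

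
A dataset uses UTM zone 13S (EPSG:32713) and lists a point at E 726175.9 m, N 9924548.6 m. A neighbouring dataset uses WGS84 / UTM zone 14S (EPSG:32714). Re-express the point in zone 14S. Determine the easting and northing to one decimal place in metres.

UTM 13S → geographic: φ = -0.68219993°, λ = -102.96770021°.
UTM 14S (λ₀ = -99°) forward: E = 58169.836 m, N = 9924414.006 m.

E 58169.8 m, N 9924414.0 m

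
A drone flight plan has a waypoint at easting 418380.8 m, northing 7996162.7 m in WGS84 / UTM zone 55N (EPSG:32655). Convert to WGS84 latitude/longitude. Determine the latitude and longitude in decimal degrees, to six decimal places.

Zone 55N: λ₀ = 147°, k₀ = 0.9996, false easting 500000 m.
Meridian distance M = (N − FN)/k₀ = 7999362.4 m.
Inverse transverse Mercator on WGS84 gives φ = 72.05040007°, λ = 144.62659942°.

lat 72.050400°, lon 144.626599°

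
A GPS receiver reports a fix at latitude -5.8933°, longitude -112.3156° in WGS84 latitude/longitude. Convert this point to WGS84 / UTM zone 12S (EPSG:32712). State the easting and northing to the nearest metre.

Zone 12 central meridian λ₀ = 6×12 − 183 = -111°; Δλ = -1.3156°.
Transverse Mercator on WGS84 with k₀ = 0.9996 gives E = 354362.621 m, N = 9348418.559 m.

E 354363 m, N 9348419 m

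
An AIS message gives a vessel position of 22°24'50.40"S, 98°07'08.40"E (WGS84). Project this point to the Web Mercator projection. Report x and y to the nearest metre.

x 10922557 m, y -2561304 m

Web Mercator is spherical with R = a = 6378137 m.
x = R·λ = 6378137 × 1.712499609 = 10922557.117 m.
y = R·ln tan(π/4 + φ/2) = 6378137 × -0.401575571 = -2561304.007 m.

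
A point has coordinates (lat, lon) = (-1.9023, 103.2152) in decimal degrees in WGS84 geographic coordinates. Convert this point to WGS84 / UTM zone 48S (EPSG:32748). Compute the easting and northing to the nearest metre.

E 301473 m, N 9789635 m

Zone 48 central meridian λ₀ = 6×48 − 183 = 105°; Δλ = -1.7848°.
Transverse Mercator on WGS84 with k₀ = 0.9996 gives E = 301472.912 m, N = 9789635.248 m.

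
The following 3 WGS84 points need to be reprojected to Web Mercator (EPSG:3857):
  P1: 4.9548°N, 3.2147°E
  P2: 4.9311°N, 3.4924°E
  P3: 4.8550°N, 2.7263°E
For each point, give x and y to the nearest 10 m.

P1: x 357860 m, y 552250 m; P2: x 388770 m, y 549610 m; P3: x 303490 m, y 541100 m

Web Mercator: x = R·λ, y = R·ln tan(π/4+φ/2), R = 6378137 m.
P1 (4.9548°, 3.2147°) → (357858.767, 552254.570) m.
P2 (4.9311°, 3.4924°) → (388772.190, 549606.450) m.
P3 (4.8550°, 2.7263°) → (303490.328, 541104.050) m.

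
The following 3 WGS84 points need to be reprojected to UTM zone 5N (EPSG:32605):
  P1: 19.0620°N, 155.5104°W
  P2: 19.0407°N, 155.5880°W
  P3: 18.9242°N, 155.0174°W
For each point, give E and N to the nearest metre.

UTM zone 5N: λ₀ = -153°, k₀ = 0.9996.
P1 (19.0620°, -155.5104°) → (235811.730, 2109578.694) m.
P2 (19.0407°, -155.5880°) → (227606.163, 2107338.784) m.
P3 (18.9242°, -155.0174°) → (287538.006, 2093653.820) m.

P1: E 235812 m, N 2109579 m; P2: E 227606 m, N 2107339 m; P3: E 287538 m, N 2093654 m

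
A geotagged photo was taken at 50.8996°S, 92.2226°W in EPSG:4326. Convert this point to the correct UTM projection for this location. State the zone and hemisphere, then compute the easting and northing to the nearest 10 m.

Zone 15S: E 554670 m, N 4361050 m

Longitude -92.2226° lies in the 6° band [-96°, -90°), giving zone 15; latitude is south of the equator, so 15S.
Zone 15 central meridian λ₀ = 6×15 − 183 = -93°; Δλ = +0.7774°.
Transverse Mercator on WGS84 with k₀ = 0.9996 gives E = 554667.148 m, N = 4361052.058 m.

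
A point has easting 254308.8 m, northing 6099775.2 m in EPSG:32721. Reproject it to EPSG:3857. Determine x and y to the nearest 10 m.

Unproject from UTM 21S (λ₀ = -57°) → φ = -35.21499982°, λ = -59.69920037°.
Web Mercator (R = 6378137 m): x = -6645684.587 m, y = -4193137.281 m.

x -6645680 m, y -4193140 m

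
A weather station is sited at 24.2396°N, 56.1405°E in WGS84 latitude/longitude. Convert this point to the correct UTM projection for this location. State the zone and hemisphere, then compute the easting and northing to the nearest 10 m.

Zone 40N: E 412740 m, N 2681020 m

Longitude 56.1405° lies in the 6° band [54°, 60°), giving zone 40; latitude is north of the equator, so 40N.
Zone 40 central meridian λ₀ = 6×40 − 183 = 57°; Δλ = -0.8595°.
Transverse Mercator on WGS84 with k₀ = 0.9996 gives E = 412739.764 m, N = 2681022.729 m.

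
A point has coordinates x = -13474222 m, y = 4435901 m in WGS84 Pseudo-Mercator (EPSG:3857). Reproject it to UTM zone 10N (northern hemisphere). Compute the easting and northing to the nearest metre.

E 674366 m, N 4094114 m

Web Mercator inverse (R = 6378137 m) → φ = 36.97699736°, λ = -121.04099564°.
UTM 10N forward: E = 674366.475 m, N = 4094114.006 m.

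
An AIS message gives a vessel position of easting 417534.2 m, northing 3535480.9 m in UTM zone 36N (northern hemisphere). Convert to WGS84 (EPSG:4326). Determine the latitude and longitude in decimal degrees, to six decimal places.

Zone 36N: λ₀ = 33°, k₀ = 0.9996, false easting 500000 m.
Meridian distance M = (N − FN)/k₀ = 3536895.7 m.
Inverse transverse Mercator on WGS84 gives φ = 31.95230025°, λ = 32.12739988°.

lat 31.952300°, lon 32.127400°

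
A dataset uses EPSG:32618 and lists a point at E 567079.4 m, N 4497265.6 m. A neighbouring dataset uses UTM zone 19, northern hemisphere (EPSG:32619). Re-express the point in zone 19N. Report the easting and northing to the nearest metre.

E 59516 m, N 4510014 m

UTM 18N → geographic: φ = 40.62349960°, λ = -74.20689952°.
UTM 19N (λ₀ = -69°) forward: E = 59516.478 m, N = 4510014.285 m.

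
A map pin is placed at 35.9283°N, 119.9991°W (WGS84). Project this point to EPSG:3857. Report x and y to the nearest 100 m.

x -13358200 m, y 4290800 m

Web Mercator is spherical with R = a = 6378137 m.
x = R·λ = 6378137 × -2.094379394 = -13358238.708 m.
y = R·ln tan(π/4 + φ/2) = 6378137 × 0.672729363 = 4290760.042 m.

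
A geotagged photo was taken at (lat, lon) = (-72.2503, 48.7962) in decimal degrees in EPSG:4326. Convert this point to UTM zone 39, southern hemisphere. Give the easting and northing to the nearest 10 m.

Zone 39 central meridian λ₀ = 6×39 − 183 = 51°; Δλ = -2.2038°.
Transverse Mercator on WGS84 with k₀ = 0.9996 gives E = 425027.068 m, N = 1981774.844 m.

E 425030 m, N 1981770 m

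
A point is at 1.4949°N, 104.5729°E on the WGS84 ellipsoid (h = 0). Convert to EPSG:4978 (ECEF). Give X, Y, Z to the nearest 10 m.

WGS84: a = 6378137 m, e² = 0.006694380; N(φ) = a/√(1−e²sin²φ) = 6378151.530 m.
X = (N+h)·cosφ·cosλ = -1604270.834 m; Y = (N+h)·cosφ·sinλ = 6170854.511 m; Z = (N(1−e²)+h)·sinφ = 165279.108 m.

X -1604270 m, Y 6170850 m, Z 165280 m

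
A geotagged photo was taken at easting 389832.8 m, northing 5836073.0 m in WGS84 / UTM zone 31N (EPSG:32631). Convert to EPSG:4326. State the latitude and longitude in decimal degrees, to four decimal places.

Zone 31N: λ₀ = 3°, k₀ = 0.9996, false easting 500000 m.
Meridian distance M = (N − FN)/k₀ = 5838408.4 m.
Inverse transverse Mercator on WGS84 gives φ = 52.66340041°, λ = 1.37099981°.

lat 52.6634°, lon 1.3710°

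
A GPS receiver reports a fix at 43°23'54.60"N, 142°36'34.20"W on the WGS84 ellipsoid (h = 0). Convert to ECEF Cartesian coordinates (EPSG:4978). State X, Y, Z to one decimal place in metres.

WGS84: a = 6378137 m, e² = 0.006694380; N(φ) = a/√(1−e²sin²φ) = 6388238.947 m.
X = (N+h)·cosφ·cosλ = -3687860.048 m; Y = (N+h)·cosφ·sinλ = -2818613.129 m; Z = (N(1−e²)+h)·sinφ = 4359774.991 m.

X -3687860.0 m, Y -2818613.1 m, Z 4359775.0 m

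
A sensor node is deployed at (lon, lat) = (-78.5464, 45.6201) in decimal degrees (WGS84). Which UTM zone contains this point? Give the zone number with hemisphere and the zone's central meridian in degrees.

UTM zone = ⌊(λ + 180)/6⌋ + 1; -78.5464° ∈ [-84°, -78°) → zone 17.
Hemisphere: N (φ ≥ 0).
Central meridian λ₀ = 6×17 − 183 = -81°.

Zone 17N, central meridian -81°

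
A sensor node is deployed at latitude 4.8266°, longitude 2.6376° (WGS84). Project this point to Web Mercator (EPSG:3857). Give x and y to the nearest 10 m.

x 293620 m, y 537930 m

Web Mercator is spherical with R = a = 6378137 m.
x = R·λ = 6378137 × 0.046034804 = 293616.289 m.
y = R·ln tan(π/4 + φ/2) = 6378137 × 0.084339872 = 537931.259 m.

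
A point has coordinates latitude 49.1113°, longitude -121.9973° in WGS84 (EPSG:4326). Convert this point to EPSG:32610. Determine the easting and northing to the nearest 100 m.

Zone 10 central meridian λ₀ = 6×10 − 183 = -123°; Δλ = +1.0027°.
Transverse Mercator on WGS84 with k₀ = 0.9996 gives E = 573175.925 m, N = 5440312.676 m.

E 573200 m, N 5440300 m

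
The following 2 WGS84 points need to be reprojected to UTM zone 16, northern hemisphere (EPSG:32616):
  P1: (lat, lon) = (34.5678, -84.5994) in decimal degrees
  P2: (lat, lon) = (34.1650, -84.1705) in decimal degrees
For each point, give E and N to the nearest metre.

P1: E 720227 m, N 3827734 m; P2: E 760831 m, N 3784070 m

UTM zone 16N: λ₀ = -87°, k₀ = 0.9996.
P1 (34.5678°, -84.5994°) → (720227.437, 3827734.006) m.
P2 (34.1650°, -84.1705°) → (760831.348, 3784069.676) m.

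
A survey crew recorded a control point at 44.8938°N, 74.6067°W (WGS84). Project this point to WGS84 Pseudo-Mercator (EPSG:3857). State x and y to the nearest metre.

x -8305180 m, y 5604818 m

Web Mercator is spherical with R = a = 6378137 m.
x = R·λ = 6378137 × -1.302132559 = -8305179.854 m.
y = R·ln tan(π/4 + φ/2) = 6378137 × 0.878754711 = 5604817.936 m.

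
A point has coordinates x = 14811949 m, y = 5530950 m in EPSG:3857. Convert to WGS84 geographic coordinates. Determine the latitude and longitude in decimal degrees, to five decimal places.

lat 44.42180°, lon 133.05800°

R = 6378137 m. λ = x/R = 133.05800174°.
φ = 2·arctan(exp(y/R)) − 90° = 2·arctan(2.38017) − 90° = 44.42179724°.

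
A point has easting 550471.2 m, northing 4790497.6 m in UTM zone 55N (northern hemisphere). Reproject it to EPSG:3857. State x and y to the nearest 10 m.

x 16433190 m, y 5352490 m

Unproject from UTM 55N (λ₀ = 147°) → φ = 43.26559955°, λ = 147.62189969°.
Web Mercator (R = 6378137 m): x = 16433194.704 m, y = 5352486.583 m.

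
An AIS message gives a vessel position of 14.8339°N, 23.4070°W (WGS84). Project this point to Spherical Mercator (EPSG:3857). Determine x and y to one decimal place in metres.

x -2605655.3 m, y 1670065.1 m

Web Mercator is spherical with R = a = 6378137 m.
x = R·λ = 6378137 × -0.408529218 = -2605655.321 m.
y = R·ln tan(π/4 + φ/2) = 6378137 × 0.261842151 = 1670065.114 m.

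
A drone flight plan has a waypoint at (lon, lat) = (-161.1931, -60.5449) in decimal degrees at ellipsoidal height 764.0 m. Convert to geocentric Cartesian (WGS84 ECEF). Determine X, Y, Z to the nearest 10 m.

WGS84: a = 6378137 m, e² = 0.006694380; N(φ) = a/√(1−e²sin²φ) = 6394385.363 m.
X = (N+h)·cosφ·cosλ = -2976862.086 m; Y = (N+h)·cosφ·sinλ = -1013806.577 m; Z = (N(1−e²)+h)·sinφ = -5531247.443 m.

X -2976860 m, Y -1013810 m, Z -5531250 m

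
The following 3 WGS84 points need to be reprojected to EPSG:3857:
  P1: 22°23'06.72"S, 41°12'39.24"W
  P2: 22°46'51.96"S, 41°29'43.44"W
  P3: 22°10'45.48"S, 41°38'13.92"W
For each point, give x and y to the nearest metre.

P1: x -4587576 m, y -2557836 m; P2: x -4619247 m, y -2605568 m; P3: x -4635032 m, y -2533066 m

Web Mercator: x = R·λ, y = R·ln tan(π/4+φ/2), R = 6378137 m.
P1 (-22.3852°, -41.2109°) → (-4587576.403, -2557836.368) m.
P2 (-22.7811°, -41.4954°) → (-4619246.798, -2605567.763) m.
P3 (-22.1793°, -41.6372°) → (-4635031.902, -2533065.996) m.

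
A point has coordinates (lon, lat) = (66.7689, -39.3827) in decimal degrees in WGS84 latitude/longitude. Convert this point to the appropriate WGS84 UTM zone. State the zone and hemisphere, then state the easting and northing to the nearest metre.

Zone 42S: E 307841 m, N 5638379 m

Longitude 66.7689° lies in the 6° band [66°, 72°), giving zone 42; latitude is south of the equator, so 42S.
Zone 42 central meridian λ₀ = 6×42 − 183 = 69°; Δλ = -2.2311°.
Transverse Mercator on WGS84 with k₀ = 0.9996 gives E = 307840.615 m, N = 5638378.850 m.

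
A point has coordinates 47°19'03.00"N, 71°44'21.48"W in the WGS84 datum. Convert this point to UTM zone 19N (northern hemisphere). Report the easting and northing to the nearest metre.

Zone 19 central meridian λ₀ = 6×19 − 183 = -69°; Δλ = -2.7393°.
Transverse Mercator on WGS84 with k₀ = 0.9996 gives E = 292986.333 m, N = 5244086.907 m.

E 292986 m, N 5244087 m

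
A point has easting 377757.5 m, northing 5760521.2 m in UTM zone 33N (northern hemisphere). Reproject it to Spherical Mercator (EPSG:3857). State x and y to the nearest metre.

Unproject from UTM 33N (λ₀ = 15°) → φ = 51.98189968°, λ = 13.22000028°.
Web Mercator (R = 6378137 m): x = 1471643.699 m, y = 6796853.346 m.

x 1471644 m, y 6796853 m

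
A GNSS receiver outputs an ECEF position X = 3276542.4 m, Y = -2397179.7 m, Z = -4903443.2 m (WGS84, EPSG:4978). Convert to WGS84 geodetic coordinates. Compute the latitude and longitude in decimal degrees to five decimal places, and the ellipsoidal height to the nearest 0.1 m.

λ = atan2(Y, X) = -36.18990038°; p = √(X²+Y²) = 4059827.7 m.
Bowring's method on WGS84 (a = 6378137 m, b = 6356752.314 m) gives φ = -50.56570004°, h = 576.343 m.

lat -50.56570°, lon -36.18990°, h 576.3 m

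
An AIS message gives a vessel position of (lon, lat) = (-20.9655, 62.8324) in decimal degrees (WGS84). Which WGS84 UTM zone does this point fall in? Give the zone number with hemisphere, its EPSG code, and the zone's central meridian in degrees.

UTM zone = ⌊(λ + 180)/6⌋ + 1; -20.9655° ∈ [-24°, -18°) → zone 27.
Hemisphere: N (φ ≥ 0).
Central meridian λ₀ = 6×27 − 183 = -21°.
EPSG code: 32627.

Zone 27N (EPSG:32627), central meridian -21°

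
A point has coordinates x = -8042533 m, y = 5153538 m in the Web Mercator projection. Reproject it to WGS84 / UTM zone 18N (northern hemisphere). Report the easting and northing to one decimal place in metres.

Web Mercator inverse (R = 6378137 m) → φ = 41.95030314°, λ = -72.24730317°.
UTM 18N forward: E = 728158.579 m, N = 4647923.784 m.

E 728158.6 m, N 4647923.8 m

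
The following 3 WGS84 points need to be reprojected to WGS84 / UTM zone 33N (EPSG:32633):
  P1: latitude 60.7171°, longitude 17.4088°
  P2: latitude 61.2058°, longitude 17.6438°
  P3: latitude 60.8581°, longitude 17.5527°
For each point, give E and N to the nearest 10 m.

UTM zone 33N: λ₀ = 15°, k₀ = 0.9996.
P1 (60.7171°, 17.4088°) → (631418.817, 6733687.370) m.
P2 (61.2058°, 17.6438°) → (642039.067, 6788583.253) m.
P3 (60.8581°, 17.5527°) → (638656.259, 6749680.500) m.

P1: E 631420 m, N 6733690 m; P2: E 642040 m, N 6788580 m; P3: E 638660 m, N 6749680 m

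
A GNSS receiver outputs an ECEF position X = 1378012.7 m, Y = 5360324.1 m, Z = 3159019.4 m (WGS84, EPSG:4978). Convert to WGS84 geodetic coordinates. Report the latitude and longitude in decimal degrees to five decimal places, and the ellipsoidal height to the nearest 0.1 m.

λ = atan2(Y, X) = 75.58279971°; p = √(X²+Y²) = 5534617.7 m.
Bowring's method on WGS84 (a = 6378137 m, b = 6356752.314 m) gives φ = 29.88259949°, h = -154.966 m.

lat 29.88260°, lon 75.58280°, h -155.0 m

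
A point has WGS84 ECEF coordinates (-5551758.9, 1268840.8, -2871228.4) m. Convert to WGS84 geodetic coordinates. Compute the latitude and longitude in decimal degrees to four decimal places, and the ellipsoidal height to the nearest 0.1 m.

lat -26.9110°, lon 167.1263°, h 3983.5 m

λ = atan2(Y, X) = 167.12629959°; p = √(X²+Y²) = 5694908.6 m.
Bowring's method on WGS84 (a = 6378137 m, b = 6356752.314 m) gives φ = -26.91099976°, h = 3983.461 m.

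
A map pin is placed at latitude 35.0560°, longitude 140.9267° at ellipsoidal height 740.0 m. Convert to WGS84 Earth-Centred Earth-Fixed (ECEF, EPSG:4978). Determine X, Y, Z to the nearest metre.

X -4058293 m, Y 3294946 m, Z 3643379 m

WGS84: a = 6378137 m, e² = 0.006694380; N(φ) = a/√(1−e²sin²φ) = 6385191.855 m.
X = (N+h)·cosφ·cosλ = -4058292.609 m; Y = (N+h)·cosφ·sinλ = 3294945.933 m; Z = (N(1−e²)+h)·sinφ = 3643379.353 m.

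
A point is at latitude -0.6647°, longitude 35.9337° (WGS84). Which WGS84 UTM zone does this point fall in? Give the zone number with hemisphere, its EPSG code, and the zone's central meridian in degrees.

Zone 36S (EPSG:32736), central meridian 33°

UTM zone = ⌊(λ + 180)/6⌋ + 1; 35.9337° ∈ [30°, 36°) → zone 36.
Hemisphere: S (φ < 0).
Central meridian λ₀ = 6×36 − 183 = 33°.
EPSG code: 32736.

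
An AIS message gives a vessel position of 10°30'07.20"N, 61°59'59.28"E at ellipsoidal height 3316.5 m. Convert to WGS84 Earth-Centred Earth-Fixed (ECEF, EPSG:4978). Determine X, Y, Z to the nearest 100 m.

X 2946100 m, Y 5540700 m, Z 1155500 m

WGS84: a = 6378137 m, e² = 0.006694380; N(φ) = a/√(1−e²sin²φ) = 6378846.376 m.
X = (N+h)·cosφ·cosλ = 2946071.876 m; Y = (N+h)·cosφ·sinλ = 5540708.688 m; Z = (N(1−e²)+h)·sinφ = 1155492.490 m.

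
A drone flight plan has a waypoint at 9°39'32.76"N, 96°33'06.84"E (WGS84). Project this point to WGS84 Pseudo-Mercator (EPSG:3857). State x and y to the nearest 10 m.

Web Mercator is spherical with R = a = 6378137 m.
x = R·λ = 6378137 × 1.685148554 = 10748108.343 m.
y = R·ln tan(π/4 + φ/2) = 6378137 × 0.169387348 = 1080375.711 m.

x 10748110 m, y 1080380 m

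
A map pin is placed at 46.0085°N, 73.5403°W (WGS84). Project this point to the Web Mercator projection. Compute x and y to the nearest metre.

Web Mercator is spherical with R = a = 6378137 m.
x = R·λ = 6378137 × -1.283520368 = -8186468.749 m.
y = R·ln tan(π/4 + φ/2) = 6378137 × 0.906489067 = 5781711.456 m.

x -8186469 m, y 5781711 m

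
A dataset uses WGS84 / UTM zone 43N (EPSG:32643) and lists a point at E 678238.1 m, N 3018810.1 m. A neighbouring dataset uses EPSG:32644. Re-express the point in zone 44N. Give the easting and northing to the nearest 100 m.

UTM 43N → geographic: φ = 27.28070012°, λ = 76.80080013°.
UTM 44N (λ₀ = 81°) forward: E = 84197.738 m, N = 3024518.056 m.

E 84200 m, N 3024500 m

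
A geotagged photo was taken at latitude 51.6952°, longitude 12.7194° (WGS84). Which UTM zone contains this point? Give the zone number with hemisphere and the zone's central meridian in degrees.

Zone 33N, central meridian 15°

UTM zone = ⌊(λ + 180)/6⌋ + 1; 12.7194° ∈ [12°, 18°) → zone 33.
Hemisphere: N (φ ≥ 0).
Central meridian λ₀ = 6×33 − 183 = 15°.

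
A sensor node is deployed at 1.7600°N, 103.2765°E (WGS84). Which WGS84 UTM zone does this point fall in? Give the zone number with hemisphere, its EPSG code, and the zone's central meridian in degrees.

UTM zone = ⌊(λ + 180)/6⌋ + 1; 103.2765° ∈ [102°, 108°) → zone 48.
Hemisphere: N (φ ≥ 0).
Central meridian λ₀ = 6×48 − 183 = 105°.
EPSG code: 32648.

Zone 48N (EPSG:32648), central meridian 105°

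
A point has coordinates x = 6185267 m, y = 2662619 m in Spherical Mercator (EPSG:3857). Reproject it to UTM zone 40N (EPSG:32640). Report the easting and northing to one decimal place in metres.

E 353019.4 m, N 2572232.5 m

Web Mercator inverse (R = 6378137 m) → φ = 23.25279765°, λ = 55.56319882°.
UTM 40N forward: E = 353019.376 m, N = 2572232.502 m.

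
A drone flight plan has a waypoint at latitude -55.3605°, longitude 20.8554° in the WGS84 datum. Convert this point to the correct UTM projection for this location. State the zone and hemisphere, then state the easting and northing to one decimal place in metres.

Longitude 20.8554° lies in the 6° band [18°, 24°), giving zone 34; latitude is south of the equator, so 34S.
Zone 34 central meridian λ₀ = 6×34 − 183 = 21°; Δλ = -0.1446°.
Transverse Mercator on WGS84 with k₀ = 0.9996 gives E = 490833.272 m, N = 3865081.788 m.

Zone 34S: E 490833.3 m, N 3865081.8 m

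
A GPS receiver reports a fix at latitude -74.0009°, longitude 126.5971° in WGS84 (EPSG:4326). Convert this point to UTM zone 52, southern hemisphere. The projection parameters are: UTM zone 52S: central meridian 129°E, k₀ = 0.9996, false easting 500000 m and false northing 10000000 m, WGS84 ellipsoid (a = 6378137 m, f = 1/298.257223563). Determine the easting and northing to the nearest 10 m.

Zone 52 central meridian λ₀ = 6×52 − 183 = 129°; Δλ = -2.4029°.
Transverse Mercator on WGS84 with k₀ = 0.9996 gives E = 426092.780 m, N = 1786371.497 m.

E 426090 m, N 1786370 m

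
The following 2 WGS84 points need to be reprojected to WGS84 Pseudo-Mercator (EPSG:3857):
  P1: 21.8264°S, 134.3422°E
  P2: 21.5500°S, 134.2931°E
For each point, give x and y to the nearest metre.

P1: x 14954905 m, y -2490695 m; P2: x 14949440 m, y -2457582 m

Web Mercator: x = R·λ, y = R·ln tan(π/4+φ/2), R = 6378137 m.
P1 (-21.8264°, 134.3422°) → (14954905.296, -2490695.197) m.
P2 (-21.5500°, 134.2931°) → (14949439.509, -2457582.349) m.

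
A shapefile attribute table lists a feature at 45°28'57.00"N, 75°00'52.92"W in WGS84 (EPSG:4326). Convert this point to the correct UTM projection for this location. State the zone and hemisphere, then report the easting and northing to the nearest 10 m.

Longitude -75.0147° lies in the 6° band [-78°, -72°), giving zone 18; latitude is north of the equator, so 18N.
Zone 18 central meridian λ₀ = 6×18 − 183 = -75°; Δλ = -0.0147°.
Transverse Mercator on WGS84 with k₀ = 0.9996 gives E = 498851.180 m, N = 5036552.413 m.

Zone 18N: E 498850 m, N 5036550 m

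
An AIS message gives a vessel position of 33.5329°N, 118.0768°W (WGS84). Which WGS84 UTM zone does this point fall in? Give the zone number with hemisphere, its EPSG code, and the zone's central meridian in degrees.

UTM zone = ⌊(λ + 180)/6⌋ + 1; -118.0768° ∈ [-120°, -114°) → zone 11.
Hemisphere: N (φ ≥ 0).
Central meridian λ₀ = 6×11 − 183 = -117°.
EPSG code: 32611.

Zone 11N (EPSG:32611), central meridian -117°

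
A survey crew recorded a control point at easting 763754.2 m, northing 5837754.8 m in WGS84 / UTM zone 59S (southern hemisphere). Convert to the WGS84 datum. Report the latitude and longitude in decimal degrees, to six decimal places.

Zone 59S: λ₀ = 171°, k₀ = 0.9996, false easting 500000 m, false northing 10000000 m.
Meridian distance M = (N − FN)/k₀ = -4163910.8 m.
Inverse transverse Mercator on WGS84 gives φ = -37.56950039°, λ = 173.98640029°.

lat -37.569500°, lon 173.986400°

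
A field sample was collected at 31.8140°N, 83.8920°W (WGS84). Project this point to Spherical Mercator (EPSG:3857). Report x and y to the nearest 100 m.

x -9338800 m, y 3738900 m

Web Mercator is spherical with R = a = 6378137 m.
x = R·λ = 6378137 × -1.464191616 = -9338814.722 m.
y = R·ln tan(π/4 + φ/2) = 6378137 × 0.586208782 = 3738919.924 m.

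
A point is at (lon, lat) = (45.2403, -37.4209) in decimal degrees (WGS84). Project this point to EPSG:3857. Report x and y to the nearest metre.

Web Mercator is spherical with R = a = 6378137 m.
x = R·λ = 6378137 × 0.789592190 = 5036127.159 m.
y = R·ln tan(π/4 + φ/2) = 6378137 × -0.705211935 = -4497938.336 m.

x 5036127 m, y -4497938 m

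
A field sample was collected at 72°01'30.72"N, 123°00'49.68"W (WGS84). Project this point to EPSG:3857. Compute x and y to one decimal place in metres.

Web Mercator is spherical with R = a = 6378137 m.
x = R·λ = 6378137 × -2.146995835 = -13693833.577 m.
y = R·ln tan(π/4 + φ/2) = 6378137 × 1.844154296 = 11762268.749 m.

x -13693833.6 m, y 11762268.7 m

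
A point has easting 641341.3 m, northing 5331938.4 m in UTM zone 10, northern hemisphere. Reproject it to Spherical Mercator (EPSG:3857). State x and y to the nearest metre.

Unproject from UTM 10N (λ₀ = -123°) → φ = 48.12500039°, λ = -121.10059998°.
Web Mercator (R = 6378137 m): x = -13480857.125 m, y = 6127675.696 m.

x -13480857 m, y 6127676 m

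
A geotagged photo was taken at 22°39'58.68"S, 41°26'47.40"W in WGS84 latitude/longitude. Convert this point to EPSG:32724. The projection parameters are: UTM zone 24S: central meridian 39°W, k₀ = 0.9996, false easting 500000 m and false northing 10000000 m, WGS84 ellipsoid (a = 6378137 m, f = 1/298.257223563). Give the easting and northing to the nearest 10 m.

E 248610 m, N 7491350 m

Zone 24 central meridian λ₀ = 6×24 − 183 = -39°; Δλ = -2.4465°.
Transverse Mercator on WGS84 with k₀ = 0.9996 gives E = 248612.801 m, N = 7491350.830 m.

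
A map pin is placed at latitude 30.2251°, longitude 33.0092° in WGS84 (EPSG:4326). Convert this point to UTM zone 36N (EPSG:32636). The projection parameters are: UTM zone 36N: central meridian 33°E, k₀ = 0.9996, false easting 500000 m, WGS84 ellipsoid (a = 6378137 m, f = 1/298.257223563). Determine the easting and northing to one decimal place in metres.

Zone 36 central meridian λ₀ = 6×36 − 183 = 33°; Δλ = +0.0092°.
Transverse Mercator on WGS84 with k₀ = 0.9996 gives E = 500885.309 m, N = 3343728.719 m.

E 500885.3 m, N 3343728.7 m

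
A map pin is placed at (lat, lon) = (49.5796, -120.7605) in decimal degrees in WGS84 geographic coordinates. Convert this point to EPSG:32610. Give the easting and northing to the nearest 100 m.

E 661900 m, N 5494300 m

Zone 10 central meridian λ₀ = 6×10 − 183 = -123°; Δλ = +2.2395°.
Transverse Mercator on WGS84 with k₀ = 0.9996 gives E = 661887.075 m, N = 5494299.613 m.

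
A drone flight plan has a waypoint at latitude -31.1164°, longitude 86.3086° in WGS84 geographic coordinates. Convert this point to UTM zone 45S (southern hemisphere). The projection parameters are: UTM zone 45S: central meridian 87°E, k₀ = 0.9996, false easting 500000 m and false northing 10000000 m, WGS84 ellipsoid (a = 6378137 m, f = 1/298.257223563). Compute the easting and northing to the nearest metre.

E 434074 m, N 6557292 m

Zone 45 central meridian λ₀ = 6×45 − 183 = 87°; Δλ = -0.6914°.
Transverse Mercator on WGS84 with k₀ = 0.9996 gives E = 434074.325 m, N = 6557292.341 m.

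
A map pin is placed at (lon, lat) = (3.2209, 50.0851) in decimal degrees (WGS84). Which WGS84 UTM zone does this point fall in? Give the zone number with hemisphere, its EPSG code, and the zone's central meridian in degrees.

Zone 31N (EPSG:32631), central meridian 3°

UTM zone = ⌊(λ + 180)/6⌋ + 1; 3.2209° ∈ [0°, 6°) → zone 31.
Hemisphere: N (φ ≥ 0).
Central meridian λ₀ = 6×31 − 183 = 3°.
EPSG code: 32631.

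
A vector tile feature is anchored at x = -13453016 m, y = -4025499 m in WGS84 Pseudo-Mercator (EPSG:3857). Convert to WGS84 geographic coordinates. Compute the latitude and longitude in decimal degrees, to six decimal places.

lat -33.975398°, lon -120.850499°

R = 6378137 m. λ = x/R = -120.85049890°.
φ = 2·arctan(exp(y/R)) − 90° = 2·arctan(0.53198) − 90° = -33.97539758°.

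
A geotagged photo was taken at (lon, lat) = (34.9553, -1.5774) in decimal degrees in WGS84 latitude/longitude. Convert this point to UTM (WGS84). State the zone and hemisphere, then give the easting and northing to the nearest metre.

Zone 36S: E 717536 m, N 9825547 m

Longitude 34.9553° lies in the 6° band [30°, 36°), giving zone 36; latitude is south of the equator, so 36S.
Zone 36 central meridian λ₀ = 6×36 − 183 = 33°; Δλ = +1.9553°.
Transverse Mercator on WGS84 with k₀ = 0.9996 gives E = 717536.485 m, N = 9825547.255 m.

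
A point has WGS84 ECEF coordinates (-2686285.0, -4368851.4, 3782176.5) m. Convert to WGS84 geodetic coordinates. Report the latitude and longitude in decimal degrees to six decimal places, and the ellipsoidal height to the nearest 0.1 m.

λ = atan2(Y, X) = -121.58619989°; p = √(X²+Y²) = 5128644.0 m.
Bowring's method on WGS84 (a = 6378137 m, b = 6356752.314 m) gives φ = 36.59129981°, h = 1849.533 m.

lat 36.591300°, lon -121.586200°, h 1849.5 m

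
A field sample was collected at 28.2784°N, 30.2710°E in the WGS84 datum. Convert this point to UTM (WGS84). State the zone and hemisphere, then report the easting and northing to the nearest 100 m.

Longitude 30.2710° lies in the 6° band [30°, 36°), giving zone 36; latitude is north of the equator, so 36N.
Zone 36 central meridian λ₀ = 6×36 − 183 = 33°; Δλ = -2.7290°.
Transverse Mercator on WGS84 with k₀ = 0.9996 gives E = 232314.427 m, N = 3131064.431 m.

Zone 36N: E 232300 m, N 3131100 m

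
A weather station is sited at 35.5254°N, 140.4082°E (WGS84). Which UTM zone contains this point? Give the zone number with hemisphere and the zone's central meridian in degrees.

Zone 54N, central meridian 141°

UTM zone = ⌊(λ + 180)/6⌋ + 1; 140.4082° ∈ [138°, 144°) → zone 54.
Hemisphere: N (φ ≥ 0).
Central meridian λ₀ = 6×54 − 183 = 141°.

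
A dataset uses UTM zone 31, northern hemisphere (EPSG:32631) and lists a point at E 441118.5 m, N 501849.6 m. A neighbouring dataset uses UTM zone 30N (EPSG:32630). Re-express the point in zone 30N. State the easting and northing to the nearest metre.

E 1107606 m, N 504129 m

UTM 31N → geographic: φ = 4.54010013°, λ = 2.46919989°.
UTM 30N (λ₀ = -3°) forward: E = 1107606.096 m, N = 504128.838 m.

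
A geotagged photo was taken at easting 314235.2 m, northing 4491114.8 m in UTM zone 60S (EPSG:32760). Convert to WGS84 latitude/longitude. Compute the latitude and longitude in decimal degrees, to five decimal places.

Zone 60S: λ₀ = 177°, k₀ = 0.9996, false easting 500000 m, false northing 10000000 m.
Meridian distance M = (N − FN)/k₀ = -5511089.6 m.
Inverse transverse Mercator on WGS84 gives φ = -49.70379985°, λ = 174.42360000°.

lat -49.70380°, lon 174.42360°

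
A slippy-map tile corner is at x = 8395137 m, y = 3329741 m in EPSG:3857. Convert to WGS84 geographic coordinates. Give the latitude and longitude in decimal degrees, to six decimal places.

R = 6378137 m. λ = x/R = 75.41479879°.
φ = 2·arctan(exp(y/R)) − 90° = 2·arctan(1.68549) − 90° = 28.63870379°.

lat 28.638704°, lon 75.414799°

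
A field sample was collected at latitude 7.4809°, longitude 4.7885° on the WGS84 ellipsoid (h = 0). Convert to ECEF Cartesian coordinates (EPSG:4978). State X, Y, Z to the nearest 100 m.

X 6302100 m, Y 527900 m, Z 824900 m

WGS84: a = 6378137 m, e² = 0.006694380; N(φ) = a/√(1−e²sin²φ) = 6378498.913 m.
X = (N+h)·cosφ·cosλ = 6302133.365 m; Y = (N+h)·cosφ·sinλ = 527931.107 m; Z = (N(1−e²)+h)·sinφ = 824893.629 m.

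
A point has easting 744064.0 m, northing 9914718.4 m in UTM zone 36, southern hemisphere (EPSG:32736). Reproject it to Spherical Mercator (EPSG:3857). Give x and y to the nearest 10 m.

x 3917670 m, y -85830 m

Unproject from UTM 36S (λ₀ = 33°) → φ = -0.77100008°, λ = 35.19299976°.
Web Mercator (R = 6378137 m): x = 3917666.812 m, y = -85829.927 m.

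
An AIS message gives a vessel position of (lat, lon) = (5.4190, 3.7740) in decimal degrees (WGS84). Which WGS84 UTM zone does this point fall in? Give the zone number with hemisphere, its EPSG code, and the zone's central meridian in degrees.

UTM zone = ⌊(λ + 180)/6⌋ + 1; 3.7740° ∈ [0°, 6°) → zone 31.
Hemisphere: N (φ ≥ 0).
Central meridian λ₀ = 6×31 − 183 = 3°.
EPSG code: 32631.

Zone 31N (EPSG:32631), central meridian 3°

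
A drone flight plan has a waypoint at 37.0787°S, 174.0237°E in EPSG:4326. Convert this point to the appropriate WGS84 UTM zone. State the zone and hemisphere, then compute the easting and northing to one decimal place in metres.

Longitude 174.0237° lies in the 6° band [174°, 180°), giving zone 60; latitude is south of the equator, so 60S.
Zone 60 central meridian λ₀ = 6×60 − 183 = 177°; Δλ = -2.9763°.
Transverse Mercator on WGS84 with k₀ = 0.9996 gives E = 235420.942 m, N = 5892251.815 m.

Zone 60S: E 235420.9 m, N 5892251.8 m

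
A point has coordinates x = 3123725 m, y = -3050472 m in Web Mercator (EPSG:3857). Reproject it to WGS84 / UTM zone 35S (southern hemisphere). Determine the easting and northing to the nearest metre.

Web Mercator inverse (R = 6378137 m) → φ = -26.41419607°, λ = 28.06089911°.
UTM 35S forward: E = 605800.899 m, N = 7078009.470 m.

E 605801 m, N 7078009 m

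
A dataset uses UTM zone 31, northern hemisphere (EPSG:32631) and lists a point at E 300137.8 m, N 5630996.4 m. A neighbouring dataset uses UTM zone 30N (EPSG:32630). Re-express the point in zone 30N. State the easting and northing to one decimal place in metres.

E 722958.1 m, N 5631934.3 m

UTM 31N → geographic: φ = 50.79619964°, λ = 0.16389997°.
UTM 30N (λ₀ = -3°) forward: E = 722958.0503 m, N = 5631934.349 m.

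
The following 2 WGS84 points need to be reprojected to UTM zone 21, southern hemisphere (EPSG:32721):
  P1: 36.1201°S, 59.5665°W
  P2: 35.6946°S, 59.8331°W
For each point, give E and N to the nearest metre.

P1: E 269015 m, N 5999680 m; P2: E 243645 m, N 6046224 m

UTM zone 21S: λ₀ = -57°, k₀ = 0.9996.
P1 (-36.1201°, -59.5665°) → (269014.927, 5999679.791) m.
P2 (-35.6946°, -59.8331°) → (243644.956, 6046224.254) m.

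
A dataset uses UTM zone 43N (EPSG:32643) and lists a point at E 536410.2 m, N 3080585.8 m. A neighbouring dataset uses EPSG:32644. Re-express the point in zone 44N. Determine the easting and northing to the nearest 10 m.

E -54850 m, N 3093290 m

UTM 43N → geographic: φ = 27.84950011°, λ = 75.36979996°.
UTM 44N (λ₀ = 81°) forward: E = -54849.111 m, N = 3093292.665 m.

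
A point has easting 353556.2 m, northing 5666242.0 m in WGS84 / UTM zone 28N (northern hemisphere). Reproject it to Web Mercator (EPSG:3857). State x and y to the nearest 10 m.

Unproject from UTM 28N (λ₀ = -15°) → φ = 51.12889996°, λ = -17.09290031°.
Web Mercator (R = 6378137 m): x = -1902772.959 m, y = 6644126.384 m.

x -1902770 m, y 6644130 m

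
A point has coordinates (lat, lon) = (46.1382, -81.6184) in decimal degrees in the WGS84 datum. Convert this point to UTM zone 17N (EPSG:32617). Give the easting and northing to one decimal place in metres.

Zone 17 central meridian λ₀ = 6×17 − 183 = -81°; Δλ = -0.6184°.
Transverse Mercator on WGS84 with k₀ = 0.9996 gives E = 452235.247 m, N = 5109588.502 m.

E 452235.2 m, N 5109588.5 m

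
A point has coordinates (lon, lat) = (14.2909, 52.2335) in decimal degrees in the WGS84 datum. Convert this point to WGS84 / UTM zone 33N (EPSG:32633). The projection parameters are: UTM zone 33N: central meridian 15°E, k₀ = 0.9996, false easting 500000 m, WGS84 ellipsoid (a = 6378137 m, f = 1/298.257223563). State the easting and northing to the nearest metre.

E 451574 m, N 5787246 m

Zone 33 central meridian λ₀ = 6×33 − 183 = 15°; Δλ = -0.7091°.
Transverse Mercator on WGS84 with k₀ = 0.9996 gives E = 451573.892 m, N = 5787246.158 m.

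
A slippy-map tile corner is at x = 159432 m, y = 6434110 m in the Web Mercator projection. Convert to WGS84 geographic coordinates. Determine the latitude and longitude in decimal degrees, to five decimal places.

R = 6378137 m. λ = x/R = 1.43220202°.
φ = 2·arctan(exp(y/R)) − 90° = 2·arctan(2.74224) − 90° = 49.92969995°.

lat 49.92970°, lon 1.43220°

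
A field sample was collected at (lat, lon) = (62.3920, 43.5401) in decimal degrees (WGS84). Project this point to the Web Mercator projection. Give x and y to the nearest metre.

x 4846862 m, y 8952696 m

Web Mercator is spherical with R = a = 6378137 m.
x = R·λ = 6378137 × 0.759918102 = 4846861.761 m.
y = R·ln tan(π/4 + φ/2) = 6378137 × 1.403653829 = 8952696.424 m.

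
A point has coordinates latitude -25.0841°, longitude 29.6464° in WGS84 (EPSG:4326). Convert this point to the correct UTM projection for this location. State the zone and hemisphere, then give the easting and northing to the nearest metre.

Zone 35S: E 766927 m, N 7223125 m

Longitude 29.6464° lies in the 6° band [24°, 30°), giving zone 35; latitude is south of the equator, so 35S.
Zone 35 central meridian λ₀ = 6×35 − 183 = 27°; Δλ = +2.6464°.
Transverse Mercator on WGS84 with k₀ = 0.9996 gives E = 766926.610 m, N = 7223125.275 m.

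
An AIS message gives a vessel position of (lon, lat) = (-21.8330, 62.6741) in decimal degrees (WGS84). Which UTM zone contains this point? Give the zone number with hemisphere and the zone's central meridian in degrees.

UTM zone = ⌊(λ + 180)/6⌋ + 1; -21.8330° ∈ [-24°, -18°) → zone 27.
Hemisphere: N (φ ≥ 0).
Central meridian λ₀ = 6×27 − 183 = -21°.

Zone 27N, central meridian -21°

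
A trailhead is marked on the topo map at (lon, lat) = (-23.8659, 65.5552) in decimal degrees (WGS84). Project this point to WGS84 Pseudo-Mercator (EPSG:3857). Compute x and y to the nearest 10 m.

Web Mercator is spherical with R = a = 6378137 m.
x = R·λ = 6378137 × -0.416538534 = -2656739.835 m.
y = R·ln tan(π/4 + φ/2) = 6378137 × 1.529624846 = 9756156.828 m.

x -2656740 m, y 9756160 m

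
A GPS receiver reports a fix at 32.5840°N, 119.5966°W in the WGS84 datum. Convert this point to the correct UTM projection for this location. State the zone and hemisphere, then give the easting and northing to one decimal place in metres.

Zone 11N: E 256269.2 m, N 3608146.2 m

Longitude -119.5966° lies in the 6° band [-120°, -114°), giving zone 11; latitude is north of the equator, so 11N.
Zone 11 central meridian λ₀ = 6×11 − 183 = -117°; Δλ = -2.5966°.
Transverse Mercator on WGS84 with k₀ = 0.9996 gives E = 256269.244 m, N = 3608146.172 m.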